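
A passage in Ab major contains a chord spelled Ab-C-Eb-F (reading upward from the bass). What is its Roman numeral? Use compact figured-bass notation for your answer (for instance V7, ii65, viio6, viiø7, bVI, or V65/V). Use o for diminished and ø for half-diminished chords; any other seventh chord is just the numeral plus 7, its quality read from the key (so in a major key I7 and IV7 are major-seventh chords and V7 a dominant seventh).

vi65

The pitches F-Ab-C-Eb form a minor seventh chord rooted on F.
In Ab major, F is the submediant; the diatonic minor seventh chord there is vi7.
With Ab in the bass the chord is in first inversion, so the figured bass is 65.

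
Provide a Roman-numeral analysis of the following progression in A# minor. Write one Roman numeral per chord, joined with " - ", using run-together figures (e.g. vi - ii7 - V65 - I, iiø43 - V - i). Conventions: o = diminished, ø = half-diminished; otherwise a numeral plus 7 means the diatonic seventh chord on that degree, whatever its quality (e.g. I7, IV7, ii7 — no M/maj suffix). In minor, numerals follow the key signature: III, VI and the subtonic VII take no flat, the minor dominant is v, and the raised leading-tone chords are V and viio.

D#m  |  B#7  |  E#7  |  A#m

iv - V7/V - V7 - i

D#m has root D#, degree 4 in A# minor, so iv.
B#7 is the secondary dominant of V (dominant seventh chord on B#): V7/V.
E#7: dominant seventh chord on E# = scale degree 5 → V7.
A#m: minor triad on A# = scale degree 1 → i.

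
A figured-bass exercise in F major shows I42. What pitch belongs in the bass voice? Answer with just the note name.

E

I in F major has root F; the chord is F-A-C-E.
The figure 42 means third inversion — the seventh is in the bass.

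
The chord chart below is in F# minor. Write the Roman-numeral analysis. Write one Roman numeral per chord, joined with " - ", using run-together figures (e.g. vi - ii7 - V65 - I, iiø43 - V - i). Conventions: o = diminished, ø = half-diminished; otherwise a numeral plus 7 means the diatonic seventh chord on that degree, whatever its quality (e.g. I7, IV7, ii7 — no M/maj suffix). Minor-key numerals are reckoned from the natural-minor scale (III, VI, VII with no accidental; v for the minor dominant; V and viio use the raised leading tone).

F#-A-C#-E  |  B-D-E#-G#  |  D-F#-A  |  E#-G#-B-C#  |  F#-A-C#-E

i7 - viio43 - VI - V65 - i7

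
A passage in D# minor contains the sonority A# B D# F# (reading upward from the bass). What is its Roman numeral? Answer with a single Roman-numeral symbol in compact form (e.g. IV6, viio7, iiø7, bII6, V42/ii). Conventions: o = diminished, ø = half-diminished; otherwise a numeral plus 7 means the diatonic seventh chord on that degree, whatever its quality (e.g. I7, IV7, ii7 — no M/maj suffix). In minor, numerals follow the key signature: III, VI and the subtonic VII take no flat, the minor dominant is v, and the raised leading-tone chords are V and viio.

The pitches B-D#-F#-A# form a major seventh chord rooted on B.
B is scale degree 6 in D# minor, and a major seventh chord on that degree is written VI7.
With A# in the bass the chord is in third inversion, so the figured bass is 42.

VI42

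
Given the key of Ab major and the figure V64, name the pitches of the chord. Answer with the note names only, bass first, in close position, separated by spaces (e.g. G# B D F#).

Bb Eb G

In Ab major, the dominant is Eb, and the diatonic chord built there is a major triad.
That chord is spelled Eb-G-Bb.
The figured bass 64 indicates second inversion, placing the fifth (Bb) in the bass: Bb-Eb-G.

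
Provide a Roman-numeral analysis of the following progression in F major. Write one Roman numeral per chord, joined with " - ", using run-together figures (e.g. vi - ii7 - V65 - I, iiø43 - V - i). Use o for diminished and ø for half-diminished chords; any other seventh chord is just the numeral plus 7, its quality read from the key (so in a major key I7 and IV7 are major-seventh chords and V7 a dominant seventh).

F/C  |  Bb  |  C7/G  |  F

I64 - IV - V43 - I

F/C: root F is the tonic; major triad there is I64.
Bb: root Bb is the subdominant; major triad there is IV.
C7/G has root C, degree 5 in F major, so V43.
F has root F, degree 1 in F major, so I.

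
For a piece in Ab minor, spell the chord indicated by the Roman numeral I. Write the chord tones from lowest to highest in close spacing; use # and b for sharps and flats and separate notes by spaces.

Scale degree 1 in Ab minor is Ab; here the chord built on it is altered to a major triad. I is the major tonic (Picardy third), borrowed from the parallel major.
So the chord is Ab-C-Eb, a major triad.

Ab C Eb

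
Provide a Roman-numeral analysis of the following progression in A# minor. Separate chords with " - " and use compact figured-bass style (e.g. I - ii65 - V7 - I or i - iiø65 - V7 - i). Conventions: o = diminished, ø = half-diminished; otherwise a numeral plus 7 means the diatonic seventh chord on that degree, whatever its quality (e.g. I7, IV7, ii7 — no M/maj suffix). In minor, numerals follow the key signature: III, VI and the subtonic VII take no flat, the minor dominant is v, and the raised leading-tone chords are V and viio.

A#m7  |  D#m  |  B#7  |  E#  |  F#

A#m7 has root A#, degree 1 in A# minor, so i7.
D#m has root D#, degree 4 in A# minor, so iv.
B#7: chromatic; B# is V of V, so V7/V.
E#: major triad on E# = scale degree 5 → V.
F#: major triad on F# = scale degree 6 → VI.

i7 - iv - V7/V - V - VI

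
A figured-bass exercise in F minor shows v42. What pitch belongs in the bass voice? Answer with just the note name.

Bb

v in F minor has root C; the chord is C-Eb-G-Bb.
The figure 42 means third inversion — the seventh is in the bass.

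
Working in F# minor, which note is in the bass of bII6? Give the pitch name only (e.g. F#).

B

bII in F# minor has root G; the chord is G-B-D.
The figure 6 means first inversion — the third is in the bass.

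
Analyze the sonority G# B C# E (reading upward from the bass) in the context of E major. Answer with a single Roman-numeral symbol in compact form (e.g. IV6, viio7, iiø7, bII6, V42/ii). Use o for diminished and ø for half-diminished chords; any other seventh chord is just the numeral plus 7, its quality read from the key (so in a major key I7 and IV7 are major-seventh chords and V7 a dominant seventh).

Stacked in thirds the chord is C#-E-G#-B: a minor seventh chord on C#.
C# is scale degree 6 in E major, and a minor seventh chord on that degree is written vi7.
With G# in the bass the chord is in second inversion, so the figured bass is 43.

vi43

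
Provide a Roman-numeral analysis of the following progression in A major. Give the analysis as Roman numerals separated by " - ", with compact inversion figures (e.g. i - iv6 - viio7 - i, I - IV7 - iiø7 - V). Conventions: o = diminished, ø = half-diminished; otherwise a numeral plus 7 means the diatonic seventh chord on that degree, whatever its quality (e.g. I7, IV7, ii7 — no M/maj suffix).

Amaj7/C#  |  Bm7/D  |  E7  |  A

I65 - ii65 - V7 - I

Amaj7/C#: root A is the tonic; major seventh chord there is I65.
Bm7/D: root B is the supertonic; minor seventh chord there is ii65.
E7: root E is the dominant; dominant seventh chord there is V7.
A: major triad on A = scale degree 1 → I.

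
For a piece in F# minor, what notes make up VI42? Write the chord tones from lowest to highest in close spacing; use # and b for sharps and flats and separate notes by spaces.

In F# minor, the submediant is D, and the diatonic chord built there is a major seventh chord.
That chord is spelled D-F#-A-C#.
The figured bass 42 indicates third inversion, placing the seventh (C#) in the bass: C#-D-F#-A.

C# D F# A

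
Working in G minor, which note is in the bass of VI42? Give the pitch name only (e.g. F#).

D

VI in G minor has root Eb; the chord is Eb-G-Bb-D.
The figure 42 means third inversion — the seventh is in the bass.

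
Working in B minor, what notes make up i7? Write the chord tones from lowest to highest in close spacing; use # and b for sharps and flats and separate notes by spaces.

B D F# A

In B minor, the tonic is B, and the diatonic chord built there is a minor seventh chord.
That chord is spelled B-D-F#-A.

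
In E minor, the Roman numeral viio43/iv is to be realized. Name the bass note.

D

The applied chord viio43/iv is rooted on G#: G#-B-D-F.
The figure 43 means second inversion — the fifth is in the bass.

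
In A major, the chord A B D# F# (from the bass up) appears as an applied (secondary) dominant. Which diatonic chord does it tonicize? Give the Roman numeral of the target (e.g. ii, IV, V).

The chord is a dominant seventh chord on B.
A dominant resolves down a perfect fifth: B → E. In A major, E is scale degree 5, i.e. V.

V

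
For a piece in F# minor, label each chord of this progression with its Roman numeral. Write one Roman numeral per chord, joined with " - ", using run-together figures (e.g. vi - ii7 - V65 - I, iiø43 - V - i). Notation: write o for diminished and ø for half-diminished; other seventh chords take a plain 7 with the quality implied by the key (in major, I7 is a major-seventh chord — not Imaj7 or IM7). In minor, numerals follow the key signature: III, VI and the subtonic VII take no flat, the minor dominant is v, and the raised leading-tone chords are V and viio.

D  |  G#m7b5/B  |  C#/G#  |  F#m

VI - iiø65 - V64 - i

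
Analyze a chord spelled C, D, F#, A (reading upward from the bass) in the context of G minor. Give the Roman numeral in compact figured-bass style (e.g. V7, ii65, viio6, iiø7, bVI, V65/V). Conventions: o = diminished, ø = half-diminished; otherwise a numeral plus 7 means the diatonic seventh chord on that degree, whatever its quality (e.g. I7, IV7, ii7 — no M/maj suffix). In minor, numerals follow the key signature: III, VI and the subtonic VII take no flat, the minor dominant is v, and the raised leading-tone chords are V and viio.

V42

The pitches D-F#-A-C form a dominant seventh chord rooted on D.
In G minor, D is the dominant; the diatonic dominant seventh chord there is V7.
With C in the bass the chord is in third inversion, so the figured bass is 42.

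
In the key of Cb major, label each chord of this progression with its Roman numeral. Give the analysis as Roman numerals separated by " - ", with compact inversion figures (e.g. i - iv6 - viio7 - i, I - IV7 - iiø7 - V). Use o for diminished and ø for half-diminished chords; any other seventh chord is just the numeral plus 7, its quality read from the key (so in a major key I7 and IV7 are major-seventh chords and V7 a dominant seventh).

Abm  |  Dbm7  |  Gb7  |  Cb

vi - ii7 - V7 - I

Abm has root Ab, degree 6 in Cb major, so vi.
Dbm7 has root Db, degree 2 in Cb major, so ii7.
Gb7 has root Gb, degree 5 in Cb major, so V7.
Cb has root Cb, degree 1 in Cb major, so I.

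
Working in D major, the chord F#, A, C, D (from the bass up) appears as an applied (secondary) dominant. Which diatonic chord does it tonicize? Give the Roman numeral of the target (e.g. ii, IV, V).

The chord is a dominant seventh chord on D.
A dominant resolves down a perfect fifth: D → G. In D major, G is scale degree 4, i.e. IV.

IV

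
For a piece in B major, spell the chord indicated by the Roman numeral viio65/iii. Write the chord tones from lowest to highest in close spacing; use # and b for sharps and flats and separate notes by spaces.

E# G# B C##

The slash marks an applied leading-tone chord: viio of iii. In B major, iii is D#, so the leading tone to it is C##, a half step below.
Building a fully diminished seventh chord on C## gives C##-E#-G#-B.
With the 65 figure the chord is in first inversion; from the bass E# upward in close position it reads E#-G#-B-C##.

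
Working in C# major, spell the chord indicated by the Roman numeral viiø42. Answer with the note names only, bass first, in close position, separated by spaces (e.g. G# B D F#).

The numeral's case and figure indicate a half-diminished seventh chord. In C# major its root, the leading tone, is B#.
That chord is spelled B#-D#-F#-A#.
With the 42 figure the chord is in third inversion; from the bass A# upward in close position it reads A#-B#-D#-F#.

A# B# D# F#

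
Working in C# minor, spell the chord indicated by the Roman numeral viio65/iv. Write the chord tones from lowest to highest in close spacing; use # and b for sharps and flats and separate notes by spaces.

viio65/iv is a secondary leading-tone chord. The target iv is F# in C# minor; the applied chord is rooted a semitone below, on E#.
Building a fully diminished seventh chord on E# gives E#-G#-B-D.
With the 65 figure the chord is in first inversion; from the bass G# upward in close position it reads G#-B-D-E#.

G# B D E#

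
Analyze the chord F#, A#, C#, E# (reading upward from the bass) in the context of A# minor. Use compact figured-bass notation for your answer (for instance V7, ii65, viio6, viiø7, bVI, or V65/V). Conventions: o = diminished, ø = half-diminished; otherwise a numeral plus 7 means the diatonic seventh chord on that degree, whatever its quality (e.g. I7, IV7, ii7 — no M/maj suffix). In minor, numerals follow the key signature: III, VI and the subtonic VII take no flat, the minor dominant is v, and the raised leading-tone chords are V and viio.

VI7

Stacked in thirds the chord is F#-A#-C#-E#: a major seventh chord on F#.
In A# minor, F# is the submediant; the diatonic major seventh chord there is VI7.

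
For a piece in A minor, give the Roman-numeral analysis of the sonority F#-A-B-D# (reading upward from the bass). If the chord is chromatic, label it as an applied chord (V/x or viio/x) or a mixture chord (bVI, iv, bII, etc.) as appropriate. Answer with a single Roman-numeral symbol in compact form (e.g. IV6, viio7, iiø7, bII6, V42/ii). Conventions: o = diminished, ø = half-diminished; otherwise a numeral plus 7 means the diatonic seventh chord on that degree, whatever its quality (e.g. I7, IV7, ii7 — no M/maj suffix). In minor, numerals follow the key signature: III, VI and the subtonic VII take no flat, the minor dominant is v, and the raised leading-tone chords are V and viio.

V43/V

The pitches B-D#-F#-A form a dominant seventh chord rooted on B.
B is not a diatonic chord root with this quality in A minor, but it lies a perfect fifth above E (V), so the chord functions as an applied dominant of V.
With F# in the bass the chord is in second inversion, so the figured bass is 43.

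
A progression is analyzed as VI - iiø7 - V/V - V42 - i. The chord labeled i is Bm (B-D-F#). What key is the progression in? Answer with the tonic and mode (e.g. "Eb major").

The chord Bm is a minor triad rooted on B; its label is i.
If B is scale degree 1 and the mode makes that degree carry a minor triad, the tonic is B and the mode is minor.

B minor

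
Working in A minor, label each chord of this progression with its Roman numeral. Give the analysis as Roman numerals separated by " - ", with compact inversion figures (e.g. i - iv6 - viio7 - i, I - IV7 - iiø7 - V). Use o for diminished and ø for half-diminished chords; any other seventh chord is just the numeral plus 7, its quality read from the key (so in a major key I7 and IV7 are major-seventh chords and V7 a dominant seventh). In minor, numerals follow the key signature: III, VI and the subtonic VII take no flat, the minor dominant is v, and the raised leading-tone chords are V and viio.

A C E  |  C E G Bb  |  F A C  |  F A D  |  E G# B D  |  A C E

A-C-E: minor triad on A = scale degree 1 → i.
C-E-G-Bb is the secondary dominant of VI (dominant seventh chord on C): V7/VI.
F-A-C has root F, degree 6 in A minor, so VI.
F-A-D: root D is the subdominant; minor triad there is iv6.
E-G#-B-D has root E, degree 5 in A minor, so V7.
A-C-E has root A, degree 1 in A minor, so i.

i - V7/VI - VI - iv6 - V7 - i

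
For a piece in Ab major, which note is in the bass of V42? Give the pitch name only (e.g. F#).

Db

V in Ab major has root Eb; the chord is Eb-G-Bb-Db.
The figure 42 means third inversion — the seventh is in the bass.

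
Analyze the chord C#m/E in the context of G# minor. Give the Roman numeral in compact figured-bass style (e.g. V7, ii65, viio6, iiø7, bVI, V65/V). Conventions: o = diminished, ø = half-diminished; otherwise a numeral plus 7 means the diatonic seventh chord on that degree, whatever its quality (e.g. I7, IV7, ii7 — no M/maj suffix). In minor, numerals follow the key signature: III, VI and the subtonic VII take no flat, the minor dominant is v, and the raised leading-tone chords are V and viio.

The pitches C#-E-G# form a minor triad rooted on C#.
C# is scale degree 4 in G# minor, and a minor triad on that degree is written iv.
With E in the bass the chord is in first inversion, so the figured bass is 6.

iv6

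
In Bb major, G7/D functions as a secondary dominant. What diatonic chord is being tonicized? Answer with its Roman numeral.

The chord is a dominant seventh chord on G.
A dominant resolves down a perfect fifth: G → C. In Bb major, C is scale degree 2, i.e. ii.

ii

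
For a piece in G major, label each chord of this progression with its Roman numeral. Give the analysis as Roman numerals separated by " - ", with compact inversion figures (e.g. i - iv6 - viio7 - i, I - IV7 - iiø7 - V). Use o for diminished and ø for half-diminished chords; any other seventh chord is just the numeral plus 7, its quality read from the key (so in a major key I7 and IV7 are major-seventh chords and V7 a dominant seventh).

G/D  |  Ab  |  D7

G/D: major triad on G = scale degree 1 → I64.
Ab: major triad on Ab — chromatic; Ab is the lowered second degree, so this is the Neapolitan chord, bII.
D7: dominant seventh chord on D = scale degree 5 → V7.

I64 - bII - V7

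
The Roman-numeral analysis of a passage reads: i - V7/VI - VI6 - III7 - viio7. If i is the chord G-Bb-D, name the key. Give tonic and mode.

G minor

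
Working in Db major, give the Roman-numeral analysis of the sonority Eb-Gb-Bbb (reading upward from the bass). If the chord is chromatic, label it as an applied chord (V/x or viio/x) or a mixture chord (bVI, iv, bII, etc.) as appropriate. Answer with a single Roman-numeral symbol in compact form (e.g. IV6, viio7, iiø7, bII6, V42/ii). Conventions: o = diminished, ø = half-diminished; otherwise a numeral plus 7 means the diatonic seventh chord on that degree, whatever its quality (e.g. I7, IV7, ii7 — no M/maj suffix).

iio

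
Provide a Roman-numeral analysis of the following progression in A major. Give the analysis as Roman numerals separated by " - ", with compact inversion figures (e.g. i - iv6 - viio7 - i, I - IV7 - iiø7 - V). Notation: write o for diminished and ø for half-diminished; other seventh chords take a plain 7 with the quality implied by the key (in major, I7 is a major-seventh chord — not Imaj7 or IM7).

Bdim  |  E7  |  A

iio - V7 - I

Bdim: B with this quality isn't in the key; it's iio, borrowed from the parallel minor.
E7: root E is the dominant; dominant seventh chord there is V7.
A: major triad on A = scale degree 1 → I.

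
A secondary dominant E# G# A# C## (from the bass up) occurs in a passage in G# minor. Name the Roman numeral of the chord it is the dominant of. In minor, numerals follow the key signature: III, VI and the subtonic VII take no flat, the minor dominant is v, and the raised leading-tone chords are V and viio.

The chord is a dominant seventh chord on A#.
A dominant resolves down a perfect fifth: A# → D#. In G# minor, D# is scale degree 5, i.e. V.

V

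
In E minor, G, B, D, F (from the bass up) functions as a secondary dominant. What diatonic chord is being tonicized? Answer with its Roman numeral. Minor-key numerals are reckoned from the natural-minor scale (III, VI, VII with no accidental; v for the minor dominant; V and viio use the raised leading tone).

The chord is a dominant seventh chord on G.
A dominant resolves down a perfect fifth: G → C. In E minor, C is scale degree 6, i.e. VI.

VI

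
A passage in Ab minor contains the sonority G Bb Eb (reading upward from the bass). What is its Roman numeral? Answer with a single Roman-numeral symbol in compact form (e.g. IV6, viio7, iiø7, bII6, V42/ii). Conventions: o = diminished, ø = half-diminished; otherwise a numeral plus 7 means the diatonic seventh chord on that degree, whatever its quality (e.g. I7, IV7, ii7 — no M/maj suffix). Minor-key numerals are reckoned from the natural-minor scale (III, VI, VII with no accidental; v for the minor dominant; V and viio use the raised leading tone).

V6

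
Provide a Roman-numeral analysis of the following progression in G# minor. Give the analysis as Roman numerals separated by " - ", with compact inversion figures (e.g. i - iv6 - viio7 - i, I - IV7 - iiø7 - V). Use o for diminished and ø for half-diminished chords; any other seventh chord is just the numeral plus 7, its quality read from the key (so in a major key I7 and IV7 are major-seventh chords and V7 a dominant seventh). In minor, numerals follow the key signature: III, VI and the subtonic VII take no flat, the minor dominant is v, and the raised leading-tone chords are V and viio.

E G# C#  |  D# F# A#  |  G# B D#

iv6 - v - i

E-G#-C#: minor triad on C# = scale degree 4 → iv6.
D#-F#-A#: minor triad on D# = scale degree 5 → v.
G#-B-D#: minor triad on G# = scale degree 1 → i.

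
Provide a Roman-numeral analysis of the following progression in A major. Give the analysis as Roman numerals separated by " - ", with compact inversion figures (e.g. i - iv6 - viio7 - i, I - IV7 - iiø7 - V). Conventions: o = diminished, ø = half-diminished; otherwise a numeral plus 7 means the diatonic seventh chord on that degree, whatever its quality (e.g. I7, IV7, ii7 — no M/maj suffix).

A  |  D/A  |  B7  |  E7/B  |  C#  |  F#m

A has root A, degree 1 in A major, so I.
D/A: root D is the subdominant; major triad there is IV64.
B7: chromatic; B is V of V, so V7/V.
E7/B has root E, degree 5 in A major, so V43.
C#: chromatic; C# is V of vi, so V/vi.
F#m: root F# is the submediant; minor triad there is vi.

I - IV64 - V7/V - V43 - V/vi - vi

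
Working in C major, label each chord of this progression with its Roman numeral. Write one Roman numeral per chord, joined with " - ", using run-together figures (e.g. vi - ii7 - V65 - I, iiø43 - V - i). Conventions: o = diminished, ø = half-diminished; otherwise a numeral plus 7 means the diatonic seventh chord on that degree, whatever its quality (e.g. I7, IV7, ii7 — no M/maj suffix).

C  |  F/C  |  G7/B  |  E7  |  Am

I - IV64 - V65 - V7/vi - vi

C: root C is the tonic; major triad there is I.
F/C: root F is the subdominant; major triad there is IV64.
G7/B has root G, degree 5 in C major, so V65.
E7 is the secondary dominant of vi (dominant seventh chord on E): V7/vi.
Am: minor triad on A = scale degree 6 → vi.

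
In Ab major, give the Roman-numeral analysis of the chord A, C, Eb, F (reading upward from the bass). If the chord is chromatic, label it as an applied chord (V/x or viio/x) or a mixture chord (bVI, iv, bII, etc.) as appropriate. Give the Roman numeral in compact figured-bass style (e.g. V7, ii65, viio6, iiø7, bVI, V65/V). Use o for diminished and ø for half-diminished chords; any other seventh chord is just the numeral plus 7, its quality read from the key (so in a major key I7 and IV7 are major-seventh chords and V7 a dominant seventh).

V65/ii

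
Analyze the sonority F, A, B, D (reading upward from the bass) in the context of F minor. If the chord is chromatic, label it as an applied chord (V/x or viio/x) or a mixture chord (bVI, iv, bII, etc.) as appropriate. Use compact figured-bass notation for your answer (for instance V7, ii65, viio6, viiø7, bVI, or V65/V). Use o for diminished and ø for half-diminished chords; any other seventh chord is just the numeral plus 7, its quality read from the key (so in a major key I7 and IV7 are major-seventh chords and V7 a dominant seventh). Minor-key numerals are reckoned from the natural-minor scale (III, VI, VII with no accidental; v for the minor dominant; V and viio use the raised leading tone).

viiø43/V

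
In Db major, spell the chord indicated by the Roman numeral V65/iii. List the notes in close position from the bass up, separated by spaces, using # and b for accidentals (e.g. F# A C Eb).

The slash means an applied dominant: we want the dominant of iii. In Db major, iii is F minor, and its dominant is built on C.
Building a dominant seventh chord on C gives C-E-G-Bb.
The figured bass 65 indicates first inversion, placing the third (E) in the bass: E-G-Bb-C.

E G Bb C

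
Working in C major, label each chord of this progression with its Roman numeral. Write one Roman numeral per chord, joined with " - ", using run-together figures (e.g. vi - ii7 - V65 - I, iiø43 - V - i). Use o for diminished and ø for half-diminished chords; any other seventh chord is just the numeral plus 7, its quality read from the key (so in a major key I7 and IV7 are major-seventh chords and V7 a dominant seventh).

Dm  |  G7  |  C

Dm has root D, degree 2 in C major, so ii.
G7: root G is the dominant; dominant seventh chord there is V7.
C: root C is the tonic; major triad there is I.

ii - V7 - I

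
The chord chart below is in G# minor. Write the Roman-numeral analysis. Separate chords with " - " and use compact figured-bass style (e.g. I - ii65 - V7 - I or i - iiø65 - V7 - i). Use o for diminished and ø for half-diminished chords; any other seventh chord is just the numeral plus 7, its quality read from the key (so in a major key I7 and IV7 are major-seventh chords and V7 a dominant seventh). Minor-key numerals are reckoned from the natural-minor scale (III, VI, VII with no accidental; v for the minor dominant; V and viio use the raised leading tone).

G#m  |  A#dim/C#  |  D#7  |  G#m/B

G#m: minor triad on G# = scale degree 1 → i.
A#dim/C#: diminished triad on A# = scale degree 2 → iio6.
D#7 has root D#, degree 5 in G# minor, so V7.
G#m/B: minor triad on G# = scale degree 1 → i6.

i - iio6 - V7 - i6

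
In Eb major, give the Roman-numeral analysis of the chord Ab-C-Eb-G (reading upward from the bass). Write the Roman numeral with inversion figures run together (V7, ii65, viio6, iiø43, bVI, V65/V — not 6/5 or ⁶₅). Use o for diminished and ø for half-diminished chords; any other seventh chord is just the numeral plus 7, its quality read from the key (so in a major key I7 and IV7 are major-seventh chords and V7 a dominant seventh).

The pitches Ab-C-Eb-G form a major seventh chord rooted on Ab.
In Eb major, Ab is the subdominant; the diatonic major seventh chord there is IV7.

IV7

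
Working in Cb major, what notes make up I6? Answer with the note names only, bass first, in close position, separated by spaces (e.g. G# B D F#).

In Cb major, the first degree is Cb, and the diatonic chord built there is a major triad.
Stacking thirds from Cb gives Cb-Eb-Gb.
The figured bass 6 indicates first inversion, placing the third (Eb) in the bass: Eb-Gb-Cb.

Eb Gb Cb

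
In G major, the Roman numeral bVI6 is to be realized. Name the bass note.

bVI in G major has root Eb; the chord is Eb-G-Bb.
The figure 6 means first inversion — the third is in the bass.

G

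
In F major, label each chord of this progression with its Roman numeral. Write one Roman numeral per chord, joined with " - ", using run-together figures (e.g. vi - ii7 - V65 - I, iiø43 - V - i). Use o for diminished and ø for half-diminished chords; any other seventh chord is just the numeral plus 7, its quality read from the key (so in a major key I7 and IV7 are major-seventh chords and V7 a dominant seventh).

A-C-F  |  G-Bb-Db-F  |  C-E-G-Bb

A-C-F: major triad on F = scale degree 1 → I6.
G-Bb-Db-F: half-diminished seventh chord on G — chromatic; iiø7 (borrowed from the parallel minor).
C-E-G-Bb: dominant seventh chord on C = scale degree 5 → V7.

I6 - iiø7 - V7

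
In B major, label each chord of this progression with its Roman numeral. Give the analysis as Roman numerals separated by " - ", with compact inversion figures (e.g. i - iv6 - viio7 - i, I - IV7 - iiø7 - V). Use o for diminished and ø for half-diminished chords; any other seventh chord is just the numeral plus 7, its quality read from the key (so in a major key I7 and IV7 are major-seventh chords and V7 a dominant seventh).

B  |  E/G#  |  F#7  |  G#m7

B: root B is the tonic; major triad there is I.
E/G#: major triad on E = scale degree 4 → IV6.
F#7 has root F#, degree 5 in B major, so V7.
G#m7 has root G#, degree 6 in B major, so vi7.

I - IV6 - V7 - vi7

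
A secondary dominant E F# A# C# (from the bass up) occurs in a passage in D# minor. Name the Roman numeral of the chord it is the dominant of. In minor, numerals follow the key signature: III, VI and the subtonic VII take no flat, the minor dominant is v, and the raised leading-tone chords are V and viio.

VI

The chord is a dominant seventh chord on F#.
A dominant resolves down a perfect fifth: F# → B. In D# minor, B is scale degree 6, i.e. VI.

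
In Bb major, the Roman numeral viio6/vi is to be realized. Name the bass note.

A

The applied chord viio6/vi is rooted on F#: F#-A-C.
The figure 6 means first inversion — the third is in the bass.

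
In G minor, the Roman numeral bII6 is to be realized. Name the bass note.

C

bII in G minor has root Ab; the chord is Ab-C-Eb.
The figure 6 means first inversion — the third is in the bass.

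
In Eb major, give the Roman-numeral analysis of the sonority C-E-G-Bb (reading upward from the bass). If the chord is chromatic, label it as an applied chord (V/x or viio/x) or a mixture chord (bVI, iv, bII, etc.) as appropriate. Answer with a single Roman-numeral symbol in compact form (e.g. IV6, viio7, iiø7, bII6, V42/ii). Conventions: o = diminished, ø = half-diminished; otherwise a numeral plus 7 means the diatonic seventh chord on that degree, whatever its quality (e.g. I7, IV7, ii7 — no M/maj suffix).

V7/ii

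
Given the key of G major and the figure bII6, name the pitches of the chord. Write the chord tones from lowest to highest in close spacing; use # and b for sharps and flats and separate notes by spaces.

Scale degree 2 in G major is A; lowering it a half step gives Ab. bII6 is the Neapolitan sixth — a major triad on the lowered second degree, here in its customary first inversion.
So the chord is Ab-C-Eb.
With the 6 figure the chord is in first inversion; from the bass C upward in close position it reads C-Eb-Ab.

C Eb Ab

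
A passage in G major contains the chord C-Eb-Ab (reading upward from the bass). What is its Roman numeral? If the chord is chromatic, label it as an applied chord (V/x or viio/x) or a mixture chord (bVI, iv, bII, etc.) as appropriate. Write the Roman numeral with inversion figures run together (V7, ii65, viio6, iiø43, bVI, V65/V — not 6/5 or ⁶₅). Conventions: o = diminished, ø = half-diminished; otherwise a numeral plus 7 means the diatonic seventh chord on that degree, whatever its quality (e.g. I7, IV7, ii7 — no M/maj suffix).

bII6

The pitches Ab-C-Eb form a major triad rooted on Ab.
Ab is the lowered second degree of G major (diatonic 2 would be A). This is the Neapolitan sixth — a major triad on the lowered second degree, here in its customary first inversion.
With C in the bass the chord is in first inversion, so the figured bass is 6.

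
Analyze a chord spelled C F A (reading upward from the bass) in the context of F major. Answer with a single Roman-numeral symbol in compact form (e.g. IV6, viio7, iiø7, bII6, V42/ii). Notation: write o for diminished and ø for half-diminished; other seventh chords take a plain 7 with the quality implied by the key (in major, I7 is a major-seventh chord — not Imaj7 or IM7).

I64

The pitches F-A-C form a major triad rooted on F.
F is scale degree 1 in F major, and a major triad on that degree is written I.
With C in the bass the chord is in second inversion, so the figured bass is 64.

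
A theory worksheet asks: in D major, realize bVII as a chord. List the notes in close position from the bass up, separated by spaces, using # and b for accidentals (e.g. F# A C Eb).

C E G

bVII is a major triad on the lowered seventh degree (the subtonic), borrowed from the parallel minor. In D major that root is C.
So the chord is C-E-G.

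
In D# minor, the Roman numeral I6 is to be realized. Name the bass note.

I in D# minor has root D#; the chord is D#-F##-A#.
The figure 6 means first inversion — the third is in the bass.

F##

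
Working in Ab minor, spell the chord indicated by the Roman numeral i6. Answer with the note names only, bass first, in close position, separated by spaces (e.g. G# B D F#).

The numeral's case and figure indicate a minor triad. In Ab minor its root, the tonic, is Ab.
That chord is spelled Ab-Cb-Eb.
With the 6 figure the chord is in first inversion; from the bass Cb upward in close position it reads Cb-Eb-Ab.

Cb Eb Ab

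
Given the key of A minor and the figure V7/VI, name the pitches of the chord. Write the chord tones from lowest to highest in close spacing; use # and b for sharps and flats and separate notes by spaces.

V7/VI is a secondary dominant — the dominant seventh of VI. VI in A minor is F, so the applied chord's root is C, a perfect fifth above.
Building a dominant seventh chord on C gives C-E-G-Bb.

C E G Bb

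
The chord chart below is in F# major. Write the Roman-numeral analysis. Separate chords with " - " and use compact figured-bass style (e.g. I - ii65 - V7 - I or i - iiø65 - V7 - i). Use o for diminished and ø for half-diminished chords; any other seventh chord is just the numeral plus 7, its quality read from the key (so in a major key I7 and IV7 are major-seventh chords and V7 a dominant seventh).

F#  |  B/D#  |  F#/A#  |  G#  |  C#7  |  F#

F#: major triad on F# = scale degree 1 → I.
B/D#: root B is the subdominant; major triad there is IV6.
F#/A#: major triad on F# = scale degree 1 → I6.
G#: a major triad on G#, the applied dominant of V → V/V.
C#7: root C# is the dominant; dominant seventh chord there is V7.
F# has root F#, degree 1 in F# major, so I.

I - IV6 - I6 - V/V - V7 - I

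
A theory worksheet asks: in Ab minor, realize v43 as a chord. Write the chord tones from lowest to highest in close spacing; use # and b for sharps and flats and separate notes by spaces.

Bb Db Eb Gb

The numeral's case and figure indicate a minor seventh chord. In Ab minor its root, the dominant, is Eb.
That chord is spelled Eb-Gb-Bb-Db.
With the 43 figure the chord is in second inversion; from the bass Bb upward in close position it reads Bb-Db-Eb-Gb.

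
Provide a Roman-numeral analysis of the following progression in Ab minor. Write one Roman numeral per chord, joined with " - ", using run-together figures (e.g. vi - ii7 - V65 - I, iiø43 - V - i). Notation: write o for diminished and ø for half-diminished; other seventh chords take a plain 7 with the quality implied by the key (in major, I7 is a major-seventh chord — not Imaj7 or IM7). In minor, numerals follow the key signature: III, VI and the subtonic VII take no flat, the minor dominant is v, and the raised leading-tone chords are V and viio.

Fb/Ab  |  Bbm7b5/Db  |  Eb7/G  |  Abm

Fb/Ab: root Fb is the submediant; major triad there is VI6.
Bbm7b5/Db: half-diminished seventh chord on Bb = scale degree 2 → iiø65.
Eb7/G: root Eb is the dominant; dominant seventh chord there is V65.
Abm has root Ab, degree 1 in Ab minor, so i.

VI6 - iiø65 - V65 - i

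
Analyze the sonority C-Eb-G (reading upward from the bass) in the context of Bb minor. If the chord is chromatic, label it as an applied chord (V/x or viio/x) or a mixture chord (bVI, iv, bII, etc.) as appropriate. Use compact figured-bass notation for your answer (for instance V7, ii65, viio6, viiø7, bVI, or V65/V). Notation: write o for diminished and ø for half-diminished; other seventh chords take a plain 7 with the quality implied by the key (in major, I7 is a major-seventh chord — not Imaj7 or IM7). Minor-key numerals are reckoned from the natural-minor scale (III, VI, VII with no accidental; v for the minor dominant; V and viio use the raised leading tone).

Stacked in thirds the chord is C-Eb-G: a minor triad on C.
C is the second degree of Bb minor. This is the minor supertonic, borrowed from the parallel major (the Dorian ii).

ii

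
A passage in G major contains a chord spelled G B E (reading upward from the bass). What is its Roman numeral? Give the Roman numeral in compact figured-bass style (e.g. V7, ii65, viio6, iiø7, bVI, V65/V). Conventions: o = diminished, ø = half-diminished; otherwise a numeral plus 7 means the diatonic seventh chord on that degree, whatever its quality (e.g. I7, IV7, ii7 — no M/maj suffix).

The pitches E-G-B form a minor triad rooted on E.
In G major, E is the submediant; the diatonic minor triad there is vi.
With G in the bass the chord is in first inversion, so the figured bass is 6.

vi6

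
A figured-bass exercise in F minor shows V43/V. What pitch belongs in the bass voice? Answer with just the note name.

The applied chord V43/V is rooted on G: G-B-D-F.
The figure 43 means second inversion — the fifth is in the bass.

D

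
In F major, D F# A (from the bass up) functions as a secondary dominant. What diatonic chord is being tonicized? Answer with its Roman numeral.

The chord is a major triad on D.
A dominant resolves down a perfect fifth: D → G. In F major, G is scale degree 2, i.e. ii.

ii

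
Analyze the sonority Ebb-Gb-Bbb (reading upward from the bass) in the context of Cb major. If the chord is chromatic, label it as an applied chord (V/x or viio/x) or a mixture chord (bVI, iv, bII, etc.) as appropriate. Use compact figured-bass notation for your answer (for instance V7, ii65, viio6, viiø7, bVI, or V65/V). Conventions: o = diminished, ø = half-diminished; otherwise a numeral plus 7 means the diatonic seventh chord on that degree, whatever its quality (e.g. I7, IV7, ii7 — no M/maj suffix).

bIII

The pitches Ebb-Gb-Bbb form a major triad rooted on Ebb.
Ebb is the lowered third degree of Cb major (diatonic 3 would be Eb). This is a major triad on the lowered third degree, borrowed from the parallel minor.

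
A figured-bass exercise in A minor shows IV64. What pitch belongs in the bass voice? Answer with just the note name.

A

IV in A minor has root D; the chord is D-F#-A.
The figure 64 means second inversion — the fifth is in the bass.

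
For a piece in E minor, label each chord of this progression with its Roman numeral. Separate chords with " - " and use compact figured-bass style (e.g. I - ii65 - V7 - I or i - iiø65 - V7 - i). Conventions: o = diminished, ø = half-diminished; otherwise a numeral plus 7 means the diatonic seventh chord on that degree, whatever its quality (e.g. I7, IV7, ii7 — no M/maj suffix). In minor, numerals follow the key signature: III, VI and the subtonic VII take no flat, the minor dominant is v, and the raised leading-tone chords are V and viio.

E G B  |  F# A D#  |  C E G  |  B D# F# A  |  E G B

i - viio6 - VI - V7 - i

E-G-B: root E is the tonic; minor triad there is i.
F#-A-D# has root D#, degree 7 in E minor, so viio6.
C-E-G: root C is the submediant; major triad there is VI.
B-D#-F#-A: dominant seventh chord on B = scale degree 5 → V7.
E-G-B has root E, degree 1 in E minor, so i.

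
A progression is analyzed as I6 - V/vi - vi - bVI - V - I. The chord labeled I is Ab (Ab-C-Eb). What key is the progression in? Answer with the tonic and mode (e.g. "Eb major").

Ab major

The chord Ab is a major triad rooted on Ab; its label is I.
If Ab is scale degree 1 and the mode makes that degree carry a major triad, the tonic is Ab and the mode is major.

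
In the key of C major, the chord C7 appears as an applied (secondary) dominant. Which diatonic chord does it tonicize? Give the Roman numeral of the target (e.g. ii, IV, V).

IV

The chord is a dominant seventh chord on C.
A dominant resolves down a perfect fifth: C → F. In C major, F is scale degree 4, i.e. IV.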